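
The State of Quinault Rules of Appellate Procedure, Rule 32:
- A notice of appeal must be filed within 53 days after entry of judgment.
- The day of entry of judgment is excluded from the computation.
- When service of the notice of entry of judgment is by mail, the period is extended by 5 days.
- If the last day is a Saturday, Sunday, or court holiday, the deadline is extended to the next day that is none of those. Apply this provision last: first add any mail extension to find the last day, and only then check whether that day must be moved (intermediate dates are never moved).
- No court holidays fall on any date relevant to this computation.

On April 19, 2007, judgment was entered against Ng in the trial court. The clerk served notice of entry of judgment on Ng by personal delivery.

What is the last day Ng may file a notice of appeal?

53 days after April 19, 2007 is June 11, 2007.
Service was not by mail, so no mail extension applies.
June 11, 2007 is a Monday and not a court holiday, so no extension applies.

June 11, 2007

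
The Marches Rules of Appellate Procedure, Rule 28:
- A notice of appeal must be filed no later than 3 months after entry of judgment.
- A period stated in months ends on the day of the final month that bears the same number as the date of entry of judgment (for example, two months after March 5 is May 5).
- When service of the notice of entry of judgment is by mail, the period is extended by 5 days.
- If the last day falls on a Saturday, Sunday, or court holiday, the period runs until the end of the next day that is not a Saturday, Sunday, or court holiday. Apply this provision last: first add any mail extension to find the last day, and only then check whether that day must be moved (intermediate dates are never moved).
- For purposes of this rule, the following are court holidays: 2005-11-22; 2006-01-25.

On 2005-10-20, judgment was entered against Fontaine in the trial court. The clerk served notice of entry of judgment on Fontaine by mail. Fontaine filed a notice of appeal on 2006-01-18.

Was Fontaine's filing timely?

3 months after 2005-10-20 is January 20, 2006.
Service was by mail, adding 5 days: January 20, 2006 + 5 days = January 25, 2006.
January 25, 2006 is a listed holiday. The next qualifying day is January 26, 2006.
The deadline is January 26, 2006; the filing on January 18, 2006 is on or before that date.

Yes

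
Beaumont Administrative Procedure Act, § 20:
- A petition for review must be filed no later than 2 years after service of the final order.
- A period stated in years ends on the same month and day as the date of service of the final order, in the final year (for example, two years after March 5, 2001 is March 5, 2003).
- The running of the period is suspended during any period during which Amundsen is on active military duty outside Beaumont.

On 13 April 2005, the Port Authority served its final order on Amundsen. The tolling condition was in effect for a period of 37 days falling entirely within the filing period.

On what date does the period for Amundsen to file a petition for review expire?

May 20, 2007

2 years after 13 April 2005 is April 13, 2007.
Tolling adds 37 days: April 13, 2007 + 37 days = May 20, 2007.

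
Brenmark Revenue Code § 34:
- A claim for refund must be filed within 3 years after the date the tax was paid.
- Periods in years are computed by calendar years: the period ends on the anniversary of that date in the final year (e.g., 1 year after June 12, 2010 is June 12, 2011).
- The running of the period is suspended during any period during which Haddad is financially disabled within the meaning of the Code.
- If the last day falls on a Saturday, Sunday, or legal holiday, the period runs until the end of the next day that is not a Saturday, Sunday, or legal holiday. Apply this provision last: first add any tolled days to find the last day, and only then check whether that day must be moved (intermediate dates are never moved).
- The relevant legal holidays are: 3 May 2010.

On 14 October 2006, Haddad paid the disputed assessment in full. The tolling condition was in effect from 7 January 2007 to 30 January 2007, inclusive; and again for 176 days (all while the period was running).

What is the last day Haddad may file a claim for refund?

3 years after 14 October 2006 is October 14, 2009.
From January 7, 2007 through January 30, 2007 inclusive is 24 days; tolling adds 24 days: October 14, 2009 + 24 days = November 7, 2009.
Tolling adds 176 days: November 7, 2009 + 176 days = May 2, 2010.
May 2, 2010 is Sunday; May 3, 2010 is a listed holiday. The next qualifying day is May 4, 2010.

May 4, 2010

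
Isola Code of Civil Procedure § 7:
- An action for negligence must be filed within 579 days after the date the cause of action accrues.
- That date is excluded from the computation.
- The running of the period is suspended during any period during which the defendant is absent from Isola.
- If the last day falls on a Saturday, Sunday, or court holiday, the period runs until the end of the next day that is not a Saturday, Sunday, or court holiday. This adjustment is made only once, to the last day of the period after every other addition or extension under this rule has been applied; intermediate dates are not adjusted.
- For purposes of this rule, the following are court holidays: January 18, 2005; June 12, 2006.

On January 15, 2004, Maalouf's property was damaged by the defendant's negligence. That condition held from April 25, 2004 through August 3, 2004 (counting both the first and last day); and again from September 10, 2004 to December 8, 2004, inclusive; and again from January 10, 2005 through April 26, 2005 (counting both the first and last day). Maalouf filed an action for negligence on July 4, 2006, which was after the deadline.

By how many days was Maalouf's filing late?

579 days after January 15, 2004 is August 16, 2005.
From April 25, 2004 through August 3, 2004 inclusive is 101 days; tolling adds 101 days: August 16, 2005 + 101 days = November 25, 2005.
From September 10, 2004 through December 8, 2004 inclusive is 90 days; tolling adds 90 days: November 25, 2005 + 90 days = February 23, 2006.
From January 10, 2005 through April 26, 2005 inclusive is 107 days; tolling adds 107 days: February 23, 2006 + 107 days = June 10, 2006.
June 10, 2006 is Saturday; June 11, 2006 is Sunday; June 12, 2006 is a listed holiday. The next qualifying day is June 13, 2006.
The deadline is June 13, 2006; from June 13, 2006 to July 4, 2006 is 21 days.

21 days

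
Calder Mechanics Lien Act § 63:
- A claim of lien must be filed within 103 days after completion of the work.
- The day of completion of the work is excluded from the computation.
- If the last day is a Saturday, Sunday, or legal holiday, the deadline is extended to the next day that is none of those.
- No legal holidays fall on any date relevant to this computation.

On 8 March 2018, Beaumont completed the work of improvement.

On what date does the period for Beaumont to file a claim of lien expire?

103 days after 8 March 2018 is June 19, 2018.
June 19, 2018 is a Tuesday and not a legal holiday, so no extension applies.

June 19, 2018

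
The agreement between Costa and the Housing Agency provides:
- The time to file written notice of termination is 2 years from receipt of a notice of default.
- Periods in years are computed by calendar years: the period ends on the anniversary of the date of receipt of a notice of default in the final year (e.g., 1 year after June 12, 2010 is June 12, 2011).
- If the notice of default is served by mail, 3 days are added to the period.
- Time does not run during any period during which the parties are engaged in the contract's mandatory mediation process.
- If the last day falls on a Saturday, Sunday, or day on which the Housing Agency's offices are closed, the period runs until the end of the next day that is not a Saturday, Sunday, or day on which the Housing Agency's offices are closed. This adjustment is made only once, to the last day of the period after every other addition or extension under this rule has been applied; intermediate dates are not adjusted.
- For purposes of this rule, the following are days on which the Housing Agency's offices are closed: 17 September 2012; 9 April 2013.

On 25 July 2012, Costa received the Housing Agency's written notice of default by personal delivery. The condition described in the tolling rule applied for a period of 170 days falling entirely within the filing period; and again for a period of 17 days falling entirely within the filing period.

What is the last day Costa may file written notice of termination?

January 28, 2015

2 years after 25 July 2012 is July 25, 2014.
Service was not by mail, so no mail extension applies.
Tolling adds 170 days: July 25, 2014 + 170 days = January 11, 2015.
Tolling adds 17 days: January 11, 2015 + 17 days = January 28, 2015.
January 28, 2015 is a Wednesday and not a day on which the Housing Agency's offices are closed, so no extension applies.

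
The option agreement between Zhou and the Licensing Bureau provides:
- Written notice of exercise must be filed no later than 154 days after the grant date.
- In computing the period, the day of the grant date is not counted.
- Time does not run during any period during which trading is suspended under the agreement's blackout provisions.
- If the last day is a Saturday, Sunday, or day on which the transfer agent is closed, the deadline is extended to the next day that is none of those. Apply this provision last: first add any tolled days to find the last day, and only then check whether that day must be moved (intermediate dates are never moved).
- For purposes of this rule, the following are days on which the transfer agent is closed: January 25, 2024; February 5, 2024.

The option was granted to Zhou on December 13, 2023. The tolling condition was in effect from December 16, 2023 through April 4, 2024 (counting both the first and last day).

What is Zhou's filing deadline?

September 3, 2024

154 days after December 13, 2023 is May 15, 2024.
From December 16, 2023 through April 4, 2024 inclusive is 111 days; tolling adds 111 days: May 15, 2024 + 111 days = September 3, 2024.
September 3, 2024 is a Tuesday and not a day on which the transfer agent is closed, so no extension applies.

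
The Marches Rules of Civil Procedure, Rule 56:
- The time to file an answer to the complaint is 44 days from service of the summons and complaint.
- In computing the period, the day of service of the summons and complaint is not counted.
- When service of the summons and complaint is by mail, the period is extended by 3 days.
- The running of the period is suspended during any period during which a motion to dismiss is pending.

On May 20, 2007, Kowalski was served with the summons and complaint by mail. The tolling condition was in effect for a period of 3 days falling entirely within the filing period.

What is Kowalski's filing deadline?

July 9, 2007

44 days after May 20, 2007 is July 3, 2007.
Service was by mail, adding 3 days: July 3, 2007 + 3 days = July 6, 2007.
Tolling adds 3 days: July 6, 2007 + 3 days = July 9, 2007.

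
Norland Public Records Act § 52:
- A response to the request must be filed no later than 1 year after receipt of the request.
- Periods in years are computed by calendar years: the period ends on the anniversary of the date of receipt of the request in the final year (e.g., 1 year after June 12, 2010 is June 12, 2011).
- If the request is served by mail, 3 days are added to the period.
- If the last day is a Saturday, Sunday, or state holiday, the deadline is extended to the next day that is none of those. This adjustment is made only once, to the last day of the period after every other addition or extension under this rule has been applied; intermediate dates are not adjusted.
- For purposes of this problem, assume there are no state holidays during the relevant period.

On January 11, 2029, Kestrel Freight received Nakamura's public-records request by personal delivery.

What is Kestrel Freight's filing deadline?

1 year after January 11, 2029 is January 11, 2030.
Service was not by mail, so no mail extension applies.
January 11, 2030 is a Friday and not a state holiday, so no extension applies.

January 11, 2030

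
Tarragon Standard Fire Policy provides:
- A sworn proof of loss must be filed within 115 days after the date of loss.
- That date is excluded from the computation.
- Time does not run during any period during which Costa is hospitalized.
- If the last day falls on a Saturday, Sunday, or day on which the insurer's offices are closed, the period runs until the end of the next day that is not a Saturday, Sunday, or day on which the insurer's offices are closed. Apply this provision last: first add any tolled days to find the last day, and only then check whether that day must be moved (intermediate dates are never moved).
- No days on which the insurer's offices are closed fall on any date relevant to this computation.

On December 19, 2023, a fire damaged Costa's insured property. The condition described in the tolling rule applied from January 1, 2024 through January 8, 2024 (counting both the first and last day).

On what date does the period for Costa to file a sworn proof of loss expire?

April 22, 2024

115 days after December 19, 2023 is April 12, 2024.
From January 1, 2024 through January 8, 2024 inclusive is 8 days; tolling adds 8 days: April 12, 2024 + 8 days = April 20, 2024.
April 20, 2024 is Saturday; April 21, 2024 is Sunday. The next qualifying day is April 22, 2024.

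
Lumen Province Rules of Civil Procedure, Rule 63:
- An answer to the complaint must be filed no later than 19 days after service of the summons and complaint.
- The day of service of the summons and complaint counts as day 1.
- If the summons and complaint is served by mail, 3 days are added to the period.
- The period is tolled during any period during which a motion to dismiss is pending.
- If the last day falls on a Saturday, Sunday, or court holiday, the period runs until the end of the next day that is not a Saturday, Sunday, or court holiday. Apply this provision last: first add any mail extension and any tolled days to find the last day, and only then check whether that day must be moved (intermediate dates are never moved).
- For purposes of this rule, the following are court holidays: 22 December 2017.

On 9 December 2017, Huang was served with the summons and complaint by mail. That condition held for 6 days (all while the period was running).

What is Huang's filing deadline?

January 5, 2018

Counting 9 December 2017 as day 1, day 19 is December 27, 2017.
Service was by mail, adding 3 days: December 27, 2017 + 3 days = December 30, 2017.
Tolling adds 6 days: December 30, 2017 + 6 days = January 5, 2018.
January 5, 2018 is a Friday and not a court holiday, so no extension applies.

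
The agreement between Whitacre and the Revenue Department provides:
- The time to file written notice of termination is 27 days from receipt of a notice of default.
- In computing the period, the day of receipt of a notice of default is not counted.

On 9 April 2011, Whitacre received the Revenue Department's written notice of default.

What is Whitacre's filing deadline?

27 days after 9 April 2011 is May 6, 2011.

May 6, 2011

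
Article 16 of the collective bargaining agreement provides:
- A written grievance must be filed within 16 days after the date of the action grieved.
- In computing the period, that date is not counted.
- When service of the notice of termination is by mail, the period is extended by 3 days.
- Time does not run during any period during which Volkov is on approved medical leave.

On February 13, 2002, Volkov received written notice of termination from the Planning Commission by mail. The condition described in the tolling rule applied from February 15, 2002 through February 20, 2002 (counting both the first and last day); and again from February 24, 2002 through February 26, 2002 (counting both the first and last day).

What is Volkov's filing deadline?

March 13, 2002

16 days after February 13, 2002 is March 1, 2002.
Service was by mail, adding 3 days: March 1, 2002 + 3 days = March 4, 2002.
From February 15, 2002 through February 20, 2002 inclusive is 6 days; tolling adds 6 days: March 4, 2002 + 6 days = March 10, 2002.
From February 24, 2002 through February 26, 2002 inclusive is 3 days; tolling adds 3 days: March 10, 2002 + 3 days = March 13, 2002.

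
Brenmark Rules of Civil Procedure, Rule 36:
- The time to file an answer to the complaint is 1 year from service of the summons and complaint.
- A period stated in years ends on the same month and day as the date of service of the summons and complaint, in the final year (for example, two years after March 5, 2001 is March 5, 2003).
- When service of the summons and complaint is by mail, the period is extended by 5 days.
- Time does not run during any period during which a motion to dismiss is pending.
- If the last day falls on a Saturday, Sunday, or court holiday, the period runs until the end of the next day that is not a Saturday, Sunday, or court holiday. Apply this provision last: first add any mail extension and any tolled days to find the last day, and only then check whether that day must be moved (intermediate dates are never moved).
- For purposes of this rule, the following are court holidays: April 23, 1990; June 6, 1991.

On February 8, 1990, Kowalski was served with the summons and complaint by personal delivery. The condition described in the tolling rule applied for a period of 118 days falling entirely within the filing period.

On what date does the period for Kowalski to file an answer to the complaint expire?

1 year after February 8, 1990 is February 8, 1991.
Service was not by mail, so no mail extension applies.
Tolling adds 118 days: February 8, 1991 + 118 days = June 6, 1991.
June 6, 1991 is a listed holiday. The next qualifying day is June 7, 1991.

June 7, 1991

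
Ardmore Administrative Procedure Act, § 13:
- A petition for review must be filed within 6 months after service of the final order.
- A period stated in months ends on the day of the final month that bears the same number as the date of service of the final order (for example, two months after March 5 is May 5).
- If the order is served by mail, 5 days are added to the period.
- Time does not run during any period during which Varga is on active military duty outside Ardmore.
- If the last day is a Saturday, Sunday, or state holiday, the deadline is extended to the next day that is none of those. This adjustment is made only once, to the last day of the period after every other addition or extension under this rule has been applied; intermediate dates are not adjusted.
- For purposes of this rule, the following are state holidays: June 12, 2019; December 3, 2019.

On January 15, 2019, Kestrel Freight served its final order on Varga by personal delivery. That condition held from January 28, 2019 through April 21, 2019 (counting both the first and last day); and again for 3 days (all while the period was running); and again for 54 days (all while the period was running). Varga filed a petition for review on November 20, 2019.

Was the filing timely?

Yes

6 months after January 15, 2019 is July 15, 2019.
Service was not by mail, so no mail extension applies.
From January 28, 2019 through April 21, 2019 inclusive is 84 days; tolling adds 84 days: July 15, 2019 + 84 days = October 7, 2019.
Tolling adds 3 days: October 7, 2019 + 3 days = October 10, 2019.
Tolling adds 54 days: October 10, 2019 + 54 days = December 3, 2019.
December 3, 2019 is a listed holiday. The next qualifying day is December 4, 2019.
The deadline is December 4, 2019; the filing on November 20, 2019 is on or before that date.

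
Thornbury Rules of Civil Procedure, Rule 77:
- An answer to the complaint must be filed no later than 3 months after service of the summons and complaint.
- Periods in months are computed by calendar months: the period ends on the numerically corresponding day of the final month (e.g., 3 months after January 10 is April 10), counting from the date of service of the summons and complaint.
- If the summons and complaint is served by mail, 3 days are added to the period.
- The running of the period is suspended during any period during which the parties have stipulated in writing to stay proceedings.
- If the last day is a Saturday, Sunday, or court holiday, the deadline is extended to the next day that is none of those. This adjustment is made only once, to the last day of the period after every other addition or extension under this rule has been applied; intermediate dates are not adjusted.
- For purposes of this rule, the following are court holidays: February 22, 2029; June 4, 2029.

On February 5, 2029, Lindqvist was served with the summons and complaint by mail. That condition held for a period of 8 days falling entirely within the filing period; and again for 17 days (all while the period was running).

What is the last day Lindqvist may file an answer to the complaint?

3 months after February 5, 2029 is May 5, 2029.
Service was by mail, adding 3 days: May 5, 2029 + 3 days = May 8, 2029.
Tolling adds 8 days: May 8, 2029 + 8 days = May 16, 2029.
Tolling adds 17 days: May 16, 2029 + 17 days = June 2, 2029.
June 2, 2029 is Saturday; June 3, 2029 is Sunday; June 4, 2029 is a listed holiday. The next qualifying day is June 5, 2029.

June 5, 2029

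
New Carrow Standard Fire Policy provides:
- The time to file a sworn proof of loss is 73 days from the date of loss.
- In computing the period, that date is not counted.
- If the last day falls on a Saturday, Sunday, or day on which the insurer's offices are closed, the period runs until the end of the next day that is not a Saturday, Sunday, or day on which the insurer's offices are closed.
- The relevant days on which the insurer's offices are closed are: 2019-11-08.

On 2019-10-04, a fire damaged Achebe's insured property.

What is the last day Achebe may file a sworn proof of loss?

73 days after 2019-10-04 is December 16, 2019.
December 16, 2019 is a Monday and not a day on which the insurer's offices are closed, so no extension applies.

December 16, 2019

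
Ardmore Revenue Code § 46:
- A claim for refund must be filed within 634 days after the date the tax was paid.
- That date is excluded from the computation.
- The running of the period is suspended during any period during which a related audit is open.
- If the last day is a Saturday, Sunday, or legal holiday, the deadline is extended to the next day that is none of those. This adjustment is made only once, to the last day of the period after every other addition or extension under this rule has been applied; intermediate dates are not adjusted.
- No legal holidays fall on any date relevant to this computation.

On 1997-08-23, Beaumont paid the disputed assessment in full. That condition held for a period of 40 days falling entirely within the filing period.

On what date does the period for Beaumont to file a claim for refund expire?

634 days after 1997-08-23 is May 19, 1999.
Tolling adds 40 days: May 19, 1999 + 40 days = June 28, 1999.
June 28, 1999 is a Monday and not a legal holiday, so no extension applies.

June 28, 1999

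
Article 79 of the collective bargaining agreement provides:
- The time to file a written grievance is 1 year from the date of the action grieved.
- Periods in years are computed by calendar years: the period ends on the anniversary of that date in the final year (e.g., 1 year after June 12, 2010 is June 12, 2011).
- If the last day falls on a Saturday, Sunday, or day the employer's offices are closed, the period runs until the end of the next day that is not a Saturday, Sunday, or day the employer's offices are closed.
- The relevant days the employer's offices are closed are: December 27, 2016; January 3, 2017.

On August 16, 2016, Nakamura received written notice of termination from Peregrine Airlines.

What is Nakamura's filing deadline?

August 16, 2017

1 year after August 16, 2016 is August 16, 2017.
August 16, 2017 is a Wednesday and not a day the employer's offices are closed, so no extension applies.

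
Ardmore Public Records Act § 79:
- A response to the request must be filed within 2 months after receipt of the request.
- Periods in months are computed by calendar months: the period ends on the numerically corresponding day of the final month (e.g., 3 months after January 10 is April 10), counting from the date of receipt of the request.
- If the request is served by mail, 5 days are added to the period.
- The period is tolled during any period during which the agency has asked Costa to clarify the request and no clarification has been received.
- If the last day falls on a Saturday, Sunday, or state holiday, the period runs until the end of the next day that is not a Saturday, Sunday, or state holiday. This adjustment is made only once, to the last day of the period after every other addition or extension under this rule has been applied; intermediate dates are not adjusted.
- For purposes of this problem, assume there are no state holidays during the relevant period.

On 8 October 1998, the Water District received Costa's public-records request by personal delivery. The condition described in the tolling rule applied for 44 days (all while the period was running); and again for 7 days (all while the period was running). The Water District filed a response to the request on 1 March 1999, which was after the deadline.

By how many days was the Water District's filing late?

2 months after 8 October 1998 is December 8, 1998.
Service was not by mail, so no mail extension applies.
Tolling adds 44 days: December 8, 1998 + 44 days = January 21, 1999.
Tolling adds 7 days: January 21, 1999 + 7 days = January 28, 1999.
January 28, 1999 is a Thursday and not a state holiday, so no extension applies.
The deadline is January 28, 1999; from January 28, 1999 to March 1, 1999 is 32 days.

32 days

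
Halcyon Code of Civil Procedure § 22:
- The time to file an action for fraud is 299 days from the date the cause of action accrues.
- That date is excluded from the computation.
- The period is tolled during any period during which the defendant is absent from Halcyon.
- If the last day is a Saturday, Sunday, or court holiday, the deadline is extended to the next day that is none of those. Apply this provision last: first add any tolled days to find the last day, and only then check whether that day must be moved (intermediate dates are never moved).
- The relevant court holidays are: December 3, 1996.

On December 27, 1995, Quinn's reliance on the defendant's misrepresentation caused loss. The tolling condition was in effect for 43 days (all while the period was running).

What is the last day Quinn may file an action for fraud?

December 4, 1996

299 days after December 27, 1995 is October 21, 1996.
Tolling adds 43 days: October 21, 1996 + 43 days = December 3, 1996.
December 3, 1996 is a listed holiday. The next qualifying day is December 4, 1996.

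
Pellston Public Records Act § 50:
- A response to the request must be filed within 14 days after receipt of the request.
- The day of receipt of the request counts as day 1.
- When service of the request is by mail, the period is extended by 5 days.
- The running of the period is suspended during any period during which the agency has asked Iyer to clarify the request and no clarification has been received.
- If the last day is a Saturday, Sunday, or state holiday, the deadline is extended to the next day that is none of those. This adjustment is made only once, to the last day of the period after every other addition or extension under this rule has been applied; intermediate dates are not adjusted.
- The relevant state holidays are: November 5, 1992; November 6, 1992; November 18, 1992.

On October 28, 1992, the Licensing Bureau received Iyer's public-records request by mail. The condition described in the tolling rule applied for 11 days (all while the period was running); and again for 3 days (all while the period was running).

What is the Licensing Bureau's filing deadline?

Counting October 28, 1992 as day 1, day 14 is November 10, 1992.
Service was by mail, adding 5 days: November 10, 1992 + 5 days = November 15, 1992.
Tolling adds 11 days: November 15, 1992 + 11 days = November 26, 1992.
Tolling adds 3 days: November 26, 1992 + 3 days = November 29, 1992.
November 29, 1992 is Sunday. The next qualifying day is November 30, 1992.

November 30, 1992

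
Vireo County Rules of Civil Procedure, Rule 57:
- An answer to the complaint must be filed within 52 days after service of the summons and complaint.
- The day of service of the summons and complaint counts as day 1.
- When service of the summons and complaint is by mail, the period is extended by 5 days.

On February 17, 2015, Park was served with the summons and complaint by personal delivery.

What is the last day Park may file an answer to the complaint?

Counting February 17, 2015 as day 1, day 52 is April 9, 2015.
Service was not by mail, so no mail extension applies.

April 9, 2015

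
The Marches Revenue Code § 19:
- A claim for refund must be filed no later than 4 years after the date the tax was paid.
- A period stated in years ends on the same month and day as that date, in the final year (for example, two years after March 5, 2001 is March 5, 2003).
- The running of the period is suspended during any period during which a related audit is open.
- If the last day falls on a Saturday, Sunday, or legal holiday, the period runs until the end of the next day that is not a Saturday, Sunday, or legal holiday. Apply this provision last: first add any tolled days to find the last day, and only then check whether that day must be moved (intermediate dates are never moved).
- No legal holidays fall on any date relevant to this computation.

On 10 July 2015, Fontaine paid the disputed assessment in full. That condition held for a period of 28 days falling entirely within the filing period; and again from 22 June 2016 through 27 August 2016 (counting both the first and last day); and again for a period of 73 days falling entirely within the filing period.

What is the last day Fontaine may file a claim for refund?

4 years after 10 July 2015 is July 10, 2019.
Tolling adds 28 days: July 10, 2019 + 28 days = August 7, 2019.
From June 22, 2016 through August 27, 2016 inclusive is 67 days; tolling adds 67 days: August 7, 2019 + 67 days = October 13, 2019.
Tolling adds 73 days: October 13, 2019 + 73 days = December 25, 2019.
December 25, 2019 is a Wednesday and not a legal holiday, so no extension applies.

December 25, 2019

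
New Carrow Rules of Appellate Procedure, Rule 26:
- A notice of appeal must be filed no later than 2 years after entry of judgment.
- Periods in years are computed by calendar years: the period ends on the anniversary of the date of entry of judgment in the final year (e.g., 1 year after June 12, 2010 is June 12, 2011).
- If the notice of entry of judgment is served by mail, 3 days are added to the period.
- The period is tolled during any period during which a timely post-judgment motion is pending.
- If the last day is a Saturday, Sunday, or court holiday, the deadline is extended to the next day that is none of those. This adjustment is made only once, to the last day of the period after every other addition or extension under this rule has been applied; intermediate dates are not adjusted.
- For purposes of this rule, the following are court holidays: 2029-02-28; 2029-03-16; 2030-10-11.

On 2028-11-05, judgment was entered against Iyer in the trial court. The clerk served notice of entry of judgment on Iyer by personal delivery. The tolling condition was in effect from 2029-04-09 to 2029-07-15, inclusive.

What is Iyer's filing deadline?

February 11, 2031

2 years after 2028-11-05 is November 5, 2030.
Service was not by mail, so no mail extension applies.
From April 9, 2029 through July 15, 2029 inclusive is 98 days; tolling adds 98 days: November 5, 2030 + 98 days = February 11, 2031.
February 11, 2031 is a Tuesday and not a court holiday, so no extension applies.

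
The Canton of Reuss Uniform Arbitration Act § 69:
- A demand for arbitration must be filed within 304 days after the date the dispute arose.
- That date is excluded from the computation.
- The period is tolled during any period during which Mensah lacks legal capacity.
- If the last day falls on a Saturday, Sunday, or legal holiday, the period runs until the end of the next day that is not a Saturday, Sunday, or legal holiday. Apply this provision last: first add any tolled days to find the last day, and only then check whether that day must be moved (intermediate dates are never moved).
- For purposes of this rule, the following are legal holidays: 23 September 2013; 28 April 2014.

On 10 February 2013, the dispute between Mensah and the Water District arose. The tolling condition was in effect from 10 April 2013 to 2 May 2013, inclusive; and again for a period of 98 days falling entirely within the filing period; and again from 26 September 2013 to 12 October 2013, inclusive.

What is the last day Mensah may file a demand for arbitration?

April 29, 2014

304 days after 10 February 2013 is December 11, 2013.
From April 10, 2013 through May 2, 2013 inclusive is 23 days; tolling adds 23 days: December 11, 2013 + 23 days = January 3, 2014.
Tolling adds 98 days: January 3, 2014 + 98 days = April 11, 2014.
From September 26, 2013 through October 12, 2013 inclusive is 17 days; tolling adds 17 days: April 11, 2014 + 17 days = April 28, 2014.
April 28, 2014 is a listed holiday. The next qualifying day is April 29, 2014.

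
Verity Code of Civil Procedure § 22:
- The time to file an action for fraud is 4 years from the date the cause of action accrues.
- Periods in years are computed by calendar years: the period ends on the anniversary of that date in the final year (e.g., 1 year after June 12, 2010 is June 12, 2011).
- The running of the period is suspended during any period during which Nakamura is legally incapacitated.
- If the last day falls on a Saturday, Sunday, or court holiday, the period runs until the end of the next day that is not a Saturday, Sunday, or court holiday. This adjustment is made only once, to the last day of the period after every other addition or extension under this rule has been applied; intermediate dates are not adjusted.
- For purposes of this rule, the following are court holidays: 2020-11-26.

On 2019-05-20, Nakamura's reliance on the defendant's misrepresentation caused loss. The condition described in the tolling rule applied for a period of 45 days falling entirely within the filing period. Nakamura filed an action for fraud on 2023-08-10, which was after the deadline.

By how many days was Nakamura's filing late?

4 years after 2019-05-20 is May 20, 2023.
Tolling adds 45 days: May 20, 2023 + 45 days = July 4, 2023.
July 4, 2023 is a Tuesday and not a court holiday, so no extension applies.
The deadline is July 4, 2023; from July 4, 2023 to August 10, 2023 is 37 days.

37 days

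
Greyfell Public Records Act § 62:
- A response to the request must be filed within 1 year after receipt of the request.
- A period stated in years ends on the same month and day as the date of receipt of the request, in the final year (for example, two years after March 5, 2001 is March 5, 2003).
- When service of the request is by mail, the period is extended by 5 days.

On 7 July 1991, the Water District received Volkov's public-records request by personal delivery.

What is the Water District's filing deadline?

1 year after 7 July 1991 is July 7, 1992.
Service was not by mail, so no mail extension applies.

July 7, 1992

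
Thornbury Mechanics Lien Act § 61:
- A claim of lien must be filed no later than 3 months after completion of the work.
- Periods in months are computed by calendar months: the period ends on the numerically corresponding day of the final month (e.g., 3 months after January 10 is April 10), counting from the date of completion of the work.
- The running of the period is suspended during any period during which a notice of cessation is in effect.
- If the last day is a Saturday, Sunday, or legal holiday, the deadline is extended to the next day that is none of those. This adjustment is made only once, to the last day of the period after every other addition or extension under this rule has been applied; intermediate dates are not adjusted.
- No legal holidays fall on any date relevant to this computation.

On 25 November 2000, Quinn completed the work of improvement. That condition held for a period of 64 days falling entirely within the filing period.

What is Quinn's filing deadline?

3 months after 25 November 2000 is February 25, 2001.
Tolling adds 64 days: February 25, 2001 + 64 days = April 30, 2001.
April 30, 2001 is a Monday and not a legal holiday, so no extension applies.

April 30, 2001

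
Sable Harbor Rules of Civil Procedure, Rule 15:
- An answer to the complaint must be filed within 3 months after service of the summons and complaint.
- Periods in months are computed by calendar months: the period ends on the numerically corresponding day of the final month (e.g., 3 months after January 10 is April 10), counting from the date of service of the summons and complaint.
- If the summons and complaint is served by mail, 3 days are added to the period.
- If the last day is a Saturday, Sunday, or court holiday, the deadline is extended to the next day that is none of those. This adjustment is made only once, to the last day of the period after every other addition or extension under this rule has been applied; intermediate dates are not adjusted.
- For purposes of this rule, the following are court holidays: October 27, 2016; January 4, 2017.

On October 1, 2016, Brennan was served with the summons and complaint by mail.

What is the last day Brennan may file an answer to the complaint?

3 months after October 1, 2016 is January 1, 2017.
Service was by mail, adding 3 days: January 1, 2017 + 3 days = January 4, 2017.
January 4, 2017 is a listed holiday. The next qualifying day is January 5, 2017.

January 5, 2017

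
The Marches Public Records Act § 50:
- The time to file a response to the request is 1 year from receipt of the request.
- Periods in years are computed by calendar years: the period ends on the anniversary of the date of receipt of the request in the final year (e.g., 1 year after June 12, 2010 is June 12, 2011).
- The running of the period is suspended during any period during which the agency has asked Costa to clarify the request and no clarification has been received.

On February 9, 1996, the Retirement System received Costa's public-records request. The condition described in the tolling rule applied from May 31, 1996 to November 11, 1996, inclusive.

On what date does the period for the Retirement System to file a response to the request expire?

July 24, 1997

1 year after February 9, 1996 is February 9, 1997.
From May 31, 1996 through November 11, 1996 inclusive is 165 days; tolling adds 165 days: February 9, 1997 + 165 days = July 24, 1997.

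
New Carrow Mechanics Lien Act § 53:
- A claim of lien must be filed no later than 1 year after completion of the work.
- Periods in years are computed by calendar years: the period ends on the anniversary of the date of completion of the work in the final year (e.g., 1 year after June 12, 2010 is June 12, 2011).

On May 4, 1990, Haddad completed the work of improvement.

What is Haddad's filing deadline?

1 year after May 4, 1990 is May 4, 1991.

May 4, 1991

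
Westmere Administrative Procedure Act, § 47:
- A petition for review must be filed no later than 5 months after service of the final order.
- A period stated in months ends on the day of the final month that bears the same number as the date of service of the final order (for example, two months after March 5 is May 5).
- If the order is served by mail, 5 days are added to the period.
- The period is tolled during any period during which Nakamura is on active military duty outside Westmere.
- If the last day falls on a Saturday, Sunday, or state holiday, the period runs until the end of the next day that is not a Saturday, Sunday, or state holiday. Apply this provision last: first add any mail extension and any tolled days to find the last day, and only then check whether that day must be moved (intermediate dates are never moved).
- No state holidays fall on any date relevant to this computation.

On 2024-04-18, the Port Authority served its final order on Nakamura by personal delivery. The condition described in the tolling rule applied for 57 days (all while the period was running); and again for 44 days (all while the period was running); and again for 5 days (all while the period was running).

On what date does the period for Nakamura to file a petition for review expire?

5 months after 2024-04-18 is September 18, 2024.
Service was not by mail, so no mail extension applies.
Tolling adds 57 days: September 18, 2024 + 57 days = November 14, 2024.
Tolling adds 44 days: November 14, 2024 + 44 days = December 28, 2024.
Tolling adds 5 days: December 28, 2024 + 5 days = January 2, 2025.
January 2, 2025 is a Thursday and not a state holiday, so no extension applies.

January 2, 2025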